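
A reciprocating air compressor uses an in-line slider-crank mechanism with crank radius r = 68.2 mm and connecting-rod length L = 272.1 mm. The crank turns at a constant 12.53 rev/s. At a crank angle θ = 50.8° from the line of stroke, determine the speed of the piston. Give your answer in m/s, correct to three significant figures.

4.83

ω = 2π·12.5 = 78.73 rad/s
For an in-line slider-crank, x = r cosθ + √(L² − r² sin²θ), so v = −rω sinθ·[1 + r cosθ/√(L² − r² sin²θ)].
With r = 0.0682 m, L = 0.2721 m, θ = 50.8°: √(L² − r² sin²θ) = 0.26692 m.
v = −0.0682·78.73·0.77494·[1 + 0.0682·0.63203/0.26692] = -4.8328 m/s.
|v| = 4.8328 m/s.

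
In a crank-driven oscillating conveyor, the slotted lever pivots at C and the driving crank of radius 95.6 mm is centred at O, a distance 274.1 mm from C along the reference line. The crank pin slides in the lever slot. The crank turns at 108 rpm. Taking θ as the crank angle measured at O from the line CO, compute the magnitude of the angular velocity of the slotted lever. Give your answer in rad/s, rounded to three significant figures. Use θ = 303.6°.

ω = 11.31 rad/s (from 108 rpm).
Crank pin A relative to C: A = (d + r cosθ, r sinθ); lever angle φ = atan2(r sinθ, d + r cosθ).
Differentiating tanφ: φ̇ = rω(d cosθ + r)/(d² + r² + 2dr cosθ).
d² + r² + 2dr cosθ = |CA|² = 0.113272 m²;  d cosθ + r = +0.24728 m.
|ω_lever| = |0.0956·11.31·+0.24728| / 0.113272 = 2.3604 rad/s.

2.36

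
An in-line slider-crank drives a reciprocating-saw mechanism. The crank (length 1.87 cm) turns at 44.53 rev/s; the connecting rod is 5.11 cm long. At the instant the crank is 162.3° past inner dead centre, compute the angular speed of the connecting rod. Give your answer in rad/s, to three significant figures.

ω = 279.8 rad/s (converted from 44.53 rev/s).
The rod makes angle φ with the slider axis where L sinφ = r sinθ; differentiating, L cosφ·φ̇ = r ω cosθ.
L cosφ = √(L² − r² sin²θ) = 0.050783 m.
|ω_rod| = r ω |cosθ| / √(L² − r² sin²θ) = 0.0187·279.8·0.95266/0.050783 = 98.151 rad/s.

98.2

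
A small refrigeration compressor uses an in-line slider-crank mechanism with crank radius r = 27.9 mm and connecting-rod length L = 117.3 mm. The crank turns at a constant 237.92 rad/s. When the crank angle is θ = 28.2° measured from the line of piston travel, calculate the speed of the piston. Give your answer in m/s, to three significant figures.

ω = 237.9 rad/s
For an in-line slider-crank, x = r cosθ + √(L² − r² sin²θ), so v = −rω sinθ·[1 + r cosθ/√(L² − r² sin²θ)].
With r = 0.0279 m, L = 0.1173 m, θ = 28.2°: √(L² − r² sin²θ) = 0.11656 m.
v = −0.0279·237.9·0.47255·[1 + 0.0279·0.88130/0.11656] = -3.7985 m/s.
|v| = 3.7985 m/s.

3.80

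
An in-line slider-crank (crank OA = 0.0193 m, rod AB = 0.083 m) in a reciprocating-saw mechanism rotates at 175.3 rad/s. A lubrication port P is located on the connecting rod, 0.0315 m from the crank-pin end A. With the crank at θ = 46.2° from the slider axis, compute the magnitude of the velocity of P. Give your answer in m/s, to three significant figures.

2.97

ω = 175.3 rad/s.  Crank-pin speed |V_A| = rω = 3.3833 m/s, perpendicular to OA.
Rod angle: sinφ = −(r/L) sinθ ⇒ φ = -9.662°; ω_rod = −rω cosθ/√(L²−r²sin²θ) = -28.619 rad/s.
V_P = V_A + ω_rod × AP, with AP = 0.0315 m along the rod.
Components: V_Px = −rω sinθ − a·ω_rod·sinφ = -2.5932 m/s;  V_Py = rω cosθ + a·ω_rod·cosφ = +1.453 m/s.
|V_P| = √(V_Px² + V_Py²) = 2.9725 m/s.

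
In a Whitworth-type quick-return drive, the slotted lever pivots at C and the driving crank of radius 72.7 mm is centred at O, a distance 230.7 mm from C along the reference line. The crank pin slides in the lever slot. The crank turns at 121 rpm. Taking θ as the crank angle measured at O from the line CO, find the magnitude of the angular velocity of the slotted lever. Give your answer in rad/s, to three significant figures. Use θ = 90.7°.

ω = 12.67 rad/s (from 121 rpm).
Crank pin A relative to C: A = (d + r cosθ, r sinθ); lever angle φ = atan2(r sinθ, d + r cosθ).
Differentiating tanφ: φ̇ = rω(d cosθ + r)/(d² + r² + 2dr cosθ).
d² + r² + 2dr cosθ = |CA|² = 0.058098 m²;  d cosθ + r = +0.069882 m.
|ω_lever| = |0.0727·12.67·+0.069882| / 0.058098 = 1.108 rad/s.

1.11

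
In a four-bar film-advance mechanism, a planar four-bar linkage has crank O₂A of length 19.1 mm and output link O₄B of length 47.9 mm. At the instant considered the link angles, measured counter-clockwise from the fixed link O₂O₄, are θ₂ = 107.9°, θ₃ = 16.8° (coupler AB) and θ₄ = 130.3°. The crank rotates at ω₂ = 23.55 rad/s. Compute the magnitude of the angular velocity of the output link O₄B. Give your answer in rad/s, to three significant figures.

10.2

ω₂ = 23.55 rad/s
Differentiating the loop-closure r₂e^{iθ₂}+r₃e^{iθ₃}=r₁+r₄e^{iθ₄} gives r₂ω₂e^{iθ₂}+r₃ω₃e^{iθ₃}=r₄ω₄e^{iθ₄}.
Eliminating the other unknown: ω₄ = r₂ω₂ sin(θ₂−θ₃) / [r₄ sin(θ₄−θ₃)].
Numerator sine = +0.99982; denominator sine = +0.91706.
Result = 0.0191·23.55·(+0.99982) / (0.0479·(+0.91706)) = +10.238 rad/s; magnitude 10.238 rad/s.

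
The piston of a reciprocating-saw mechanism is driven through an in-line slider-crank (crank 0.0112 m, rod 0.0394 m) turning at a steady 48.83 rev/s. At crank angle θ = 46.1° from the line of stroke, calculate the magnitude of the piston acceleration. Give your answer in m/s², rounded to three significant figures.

726

ω = 2π·48.8 = 306.8 rad/s
x(θ) = r cosθ + √(L² − r² sin²θ); with ω constant, a = ω²·d²x/dθ².
d²x/dθ² = −r cosθ − r²(cos2θ)/√u − r⁴ sin²2θ/(4u^{3/2}),  u = L² − r² sin²θ = 0.00148723 m².
Substituting r = 0.0112 m, L = 0.0394 m, θ = 46.1°: d²x/dθ² = -0.0077097 m.
a = ω²·d²x/dθ² = (306.8)²·(-0.0077097) = -725.72 m/s²;  |a| = 725.72 m/s².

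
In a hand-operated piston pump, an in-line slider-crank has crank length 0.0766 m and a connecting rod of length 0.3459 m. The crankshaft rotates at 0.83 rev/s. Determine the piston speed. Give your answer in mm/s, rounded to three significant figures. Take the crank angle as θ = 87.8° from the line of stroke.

ω = 2π·0.83 = 5.215 rad/s
For an in-line slider-crank, x = r cosθ + √(L² − r² sin²θ), so v = −rω sinθ·[1 + r cosθ/√(L² − r² sin²θ)].
With r = 0.0766 m, L = 0.3459 m, θ = 87.8°: √(L² − r² sin²θ) = 0.33732 m.
v = −0.0766·5.215·0.99926·[1 + 0.0766·0.03839/0.33732] = -0.40266 m/s.
|v| = 0.40266 m/s = 402.66 mm/s.

403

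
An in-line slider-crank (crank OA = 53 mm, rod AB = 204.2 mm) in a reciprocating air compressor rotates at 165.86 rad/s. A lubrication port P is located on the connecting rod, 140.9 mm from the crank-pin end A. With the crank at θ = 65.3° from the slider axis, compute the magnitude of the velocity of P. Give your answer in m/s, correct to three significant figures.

8.68

ω = 165.9 rad/s.  Crank-pin speed |V_A| = rω = 8.7906 m/s, perpendicular to OA.
Rod angle: sinφ = −(r/L) sinθ ⇒ φ = -13.639°; ω_rod = −rω cosθ/√(L²−r²sin²θ) = -18.511 rad/s.
V_P = V_A + ω_rod × AP, with AP = 0.1409 m along the rod.
Components: V_Px = −rω sinθ − a·ω_rod·sinφ = -8.6013 m/s;  V_Py = rω cosθ + a·ω_rod·cosφ = +1.1387 m/s.
|V_P| = √(V_Px² + V_Py²) = 8.6764 m/s.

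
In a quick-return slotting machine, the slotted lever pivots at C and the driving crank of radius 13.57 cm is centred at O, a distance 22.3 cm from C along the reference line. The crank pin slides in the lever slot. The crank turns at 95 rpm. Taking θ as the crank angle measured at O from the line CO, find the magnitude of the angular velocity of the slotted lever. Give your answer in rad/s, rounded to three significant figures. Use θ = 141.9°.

2.62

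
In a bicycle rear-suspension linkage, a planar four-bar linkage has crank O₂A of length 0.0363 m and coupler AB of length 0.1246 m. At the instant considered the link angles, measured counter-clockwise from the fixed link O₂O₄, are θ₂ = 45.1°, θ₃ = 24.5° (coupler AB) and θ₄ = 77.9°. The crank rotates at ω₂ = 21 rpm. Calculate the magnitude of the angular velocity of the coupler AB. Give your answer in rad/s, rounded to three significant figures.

ω₂ = 2.199 rad/s (from 21 rpm).
Differentiating the loop-closure r₂e^{iθ₂}+r₃e^{iθ₃}=r₁+r₄e^{iθ₄} gives r₂ω₂e^{iθ₂}+r₃ω₃e^{iθ₃}=r₄ω₄e^{iθ₄}.
Eliminating the other unknown: ω₃ = r₂ω₂ sin(θ₄−θ₂) / [r₃ sin(θ₃−θ₄)].
Numerator sine = +0.54171; denominator sine = -0.80282.
Result = 0.0363·2.199·(+0.54171) / (0.1246·(-0.80282)) = -0.4323 rad/s; magnitude 0.4323 rad/s.

0.432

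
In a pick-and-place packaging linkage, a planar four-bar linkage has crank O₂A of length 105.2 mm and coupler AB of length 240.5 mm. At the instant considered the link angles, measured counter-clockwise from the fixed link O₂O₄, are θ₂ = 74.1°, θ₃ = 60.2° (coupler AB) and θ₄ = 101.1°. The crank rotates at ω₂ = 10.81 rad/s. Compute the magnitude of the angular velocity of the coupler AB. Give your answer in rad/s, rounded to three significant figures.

ω₂ = 10.81 rad/s
Differentiating the loop-closure r₂e^{iθ₂}+r₃e^{iθ₃}=r₁+r₄e^{iθ₄} gives r₂ω₂e^{iθ₂}+r₃ω₃e^{iθ₃}=r₄ω₄e^{iθ₄}.
Eliminating the other unknown: ω₃ = r₂ω₂ sin(θ₄−θ₂) / [r₃ sin(θ₃−θ₄)].
Numerator sine = +0.45399; denominator sine = -0.65474.
Result = 0.1052·10.81·(+0.45399) / (0.2405·(-0.65474)) = -3.2787 rad/s; magnitude 3.2787 rad/s.

3.28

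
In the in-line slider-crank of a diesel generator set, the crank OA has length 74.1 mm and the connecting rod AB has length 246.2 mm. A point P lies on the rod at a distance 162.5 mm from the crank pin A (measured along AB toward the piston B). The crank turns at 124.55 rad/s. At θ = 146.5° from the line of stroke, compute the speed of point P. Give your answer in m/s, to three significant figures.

ω = 124.5 rad/s.  Crank-pin speed |V_A| = rω = 9.2292 m/s, perpendicular to OA.
Rod angle: sinφ = −(r/L) sinθ ⇒ φ = -9.562°; ω_rod = −rω cosθ/√(L²−r²sin²θ) = +31.7 rad/s.
V_P = V_A + ω_rod × AP, with AP = 0.1625 m along the rod.
Components: V_Px = −rω sinθ − a·ω_rod·sinφ = -4.2382 m/s;  V_Py = rω cosθ + a·ω_rod·cosφ = -2.6164 m/s.
|V_P| = √(V_Px² + V_Py²) = 4.9808 m/s.

4.98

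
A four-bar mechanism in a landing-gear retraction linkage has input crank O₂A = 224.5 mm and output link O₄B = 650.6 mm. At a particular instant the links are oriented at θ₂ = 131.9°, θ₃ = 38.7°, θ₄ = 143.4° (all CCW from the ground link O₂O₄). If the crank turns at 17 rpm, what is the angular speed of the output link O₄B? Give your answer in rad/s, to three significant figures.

0.634

ω₂ = 1.78 rad/s (from 17 rpm).
Differentiating the loop-closure r₂e^{iθ₂}+r₃e^{iθ₃}=r₁+r₄e^{iθ₄} gives r₂ω₂e^{iθ₂}+r₃ω₃e^{iθ₃}=r₄ω₄e^{iθ₄}.
Eliminating the other unknown: ω₄ = r₂ω₂ sin(θ₂−θ₃) / [r₄ sin(θ₄−θ₃)].
Numerator sine = +0.99844; denominator sine = +0.96727.
Result = 0.2245·1.78·(+0.99844) / (0.6506·(+0.96727)) = +0.6341 rad/s; magnitude 0.6341 rad/s.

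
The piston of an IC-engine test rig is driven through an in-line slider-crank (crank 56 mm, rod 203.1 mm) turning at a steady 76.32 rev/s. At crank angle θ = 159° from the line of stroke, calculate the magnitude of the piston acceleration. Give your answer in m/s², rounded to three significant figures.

ω = 2π·76.3 = 479.5 rad/s
x(θ) = r cosθ + √(L² − r² sin²θ); with ω constant, a = ω²·d²x/dθ².
d²x/dθ² = −r cosθ − r²(cos2θ)/√u − r⁴ sin²2θ/(4u^{3/2}),  u = L² − r² sin²θ = 0.0408469 m².
Substituting r = 0.056 m, L = 0.2031 m, θ = 159°: d²x/dθ² = +0.040616 m.
a = ω²·d²x/dθ² = (479.5)²·(+0.040616) = +9339.7 m/s²;  |a| = 9339.7 m/s².

9340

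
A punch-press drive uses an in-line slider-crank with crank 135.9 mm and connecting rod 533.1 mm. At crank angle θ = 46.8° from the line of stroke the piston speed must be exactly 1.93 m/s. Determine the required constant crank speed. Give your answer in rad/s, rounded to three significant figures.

16.5

For an in-line slider-crank, |v_piston| = rω|sinθ|·[1 + r cosθ/√(L² − r² sin²θ)].
With r = 0.1359 m, L = 0.5331 m, θ = 46.8°: the bracketed kinematic factor |dx/dθ| = 0.11666 m.
ω = v/|dx/dθ| = 1.93/0.11666 = 16.544 rad/s.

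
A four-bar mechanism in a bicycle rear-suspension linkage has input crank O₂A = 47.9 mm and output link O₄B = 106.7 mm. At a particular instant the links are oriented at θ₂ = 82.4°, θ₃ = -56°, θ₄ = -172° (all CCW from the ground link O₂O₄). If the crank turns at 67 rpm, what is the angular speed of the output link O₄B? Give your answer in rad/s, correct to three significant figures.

2.33

ω₂ = 7.016 rad/s (from 67 rpm).
Differentiating the loop-closure r₂e^{iθ₂}+r₃e^{iθ₃}=r₁+r₄e^{iθ₄} gives r₂ω₂e^{iθ₂}+r₃ω₃e^{iθ₃}=r₄ω₄e^{iθ₄}.
Eliminating the other unknown: ω₄ = r₂ω₂ sin(θ₂−θ₃) / [r₄ sin(θ₄−θ₃)].
Numerator sine = +0.66393; denominator sine = -0.89879.
Result = 0.0479·7.016·(+0.66393) / (0.1067·(-0.89879)) = -2.3267 rad/s; magnitude 2.3267 rad/s.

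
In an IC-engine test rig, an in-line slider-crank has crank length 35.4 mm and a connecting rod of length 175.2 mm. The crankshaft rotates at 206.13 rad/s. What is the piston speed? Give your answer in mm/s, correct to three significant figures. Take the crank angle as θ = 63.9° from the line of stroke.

7150

ω = 206.1 rad/s
For an in-line slider-crank, x = r cosθ + √(L² − r² sin²θ), so v = −rω sinθ·[1 + r cosθ/√(L² − r² sin²θ)].
With r = 0.0354 m, L = 0.1752 m, θ = 63.9°: √(L² − r² sin²θ) = 0.17229 m.
v = −0.0354·206.1·0.89803·[1 + 0.0354·0.43994/0.17229] = -7.1452 m/s.
|v| = 7.1452 m/s = 7145.2 mm/s.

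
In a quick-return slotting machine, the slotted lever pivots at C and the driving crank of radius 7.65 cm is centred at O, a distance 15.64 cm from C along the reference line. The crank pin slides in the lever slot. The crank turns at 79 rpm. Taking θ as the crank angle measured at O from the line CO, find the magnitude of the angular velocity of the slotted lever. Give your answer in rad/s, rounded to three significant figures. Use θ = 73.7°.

ω = 8.273 rad/s (from 79 rpm).
Crank pin A relative to C: A = (d + r cosθ, r sinθ); lever angle φ = atan2(r sinθ, d + r cosθ).
Differentiating tanφ: φ̇ = rω(d cosθ + r)/(d² + r² + 2dr cosθ).
d² + r² + 2dr cosθ = |CA|² = 0.0370293 m²;  d cosθ + r = +0.1204 m.
|ω_lever| = |0.0765·8.273·+0.1204| / 0.0370293 = 2.0577 rad/s.

2.06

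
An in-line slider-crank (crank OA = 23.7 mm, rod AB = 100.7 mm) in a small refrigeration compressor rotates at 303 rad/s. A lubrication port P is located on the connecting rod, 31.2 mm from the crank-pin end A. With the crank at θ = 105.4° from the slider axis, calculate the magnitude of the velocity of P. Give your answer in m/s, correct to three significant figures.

ω = 303 rad/s.  Crank-pin speed |V_A| = rω = 7.1811 m/s, perpendicular to OA.
Rod angle: sinφ = −(r/L) sinθ ⇒ φ = -13.115°; ω_rod = −rω cosθ/√(L²−r²sin²θ) = +19.444 rad/s.
V_P = V_A + ω_rod × AP, with AP = 0.0312 m along the rod.
Components: V_Px = −rω sinθ − a·ω_rod·sinφ = -6.7856 m/s;  V_Py = rω cosθ + a·ω_rod·cosφ = -1.3161 m/s.
|V_P| = √(V_Px² + V_Py²) = 6.9121 m/s.

6.91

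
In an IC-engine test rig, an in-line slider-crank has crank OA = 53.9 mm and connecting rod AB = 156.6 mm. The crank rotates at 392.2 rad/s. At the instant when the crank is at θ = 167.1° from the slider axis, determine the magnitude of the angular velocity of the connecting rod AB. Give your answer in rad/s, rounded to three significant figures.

132

ω = 392.2 rad/s
The rod makes angle φ with the slider axis where L sinφ = r sinθ; differentiating, L cosφ·φ̇ = r ω cosθ.
L cosφ = √(L² − r² sin²θ) = 0.15614 m.
|ω_rod| = r ω |cosθ| / √(L² − r² sin²θ) = 0.0539·392.2·0.97476/0.15614 = 131.97 rad/s.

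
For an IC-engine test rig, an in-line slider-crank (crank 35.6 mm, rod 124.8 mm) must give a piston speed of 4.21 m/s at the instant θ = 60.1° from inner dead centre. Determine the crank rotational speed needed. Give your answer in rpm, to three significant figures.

For an in-line slider-crank, |v_piston| = rω|sinθ|·[1 + r cosθ/√(L² − r² sin²θ)].
With r = 0.0356 m, L = 0.1248 m, θ = 60.1°: the bracketed kinematic factor |dx/dθ| = 0.035391 m.
ω = v/|dx/dθ| = 4.21/0.035391 = 118.96 rad/s.
N = 60ω/(2π) = 1136 rpm.

1140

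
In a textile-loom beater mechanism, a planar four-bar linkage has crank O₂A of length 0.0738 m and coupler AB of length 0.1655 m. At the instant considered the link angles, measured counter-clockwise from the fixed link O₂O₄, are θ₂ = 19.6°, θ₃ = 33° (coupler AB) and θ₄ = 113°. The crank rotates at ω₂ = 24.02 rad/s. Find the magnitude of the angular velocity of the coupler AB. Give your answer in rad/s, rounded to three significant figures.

ω₂ = 24.02 rad/s
Differentiating the loop-closure r₂e^{iθ₂}+r₃e^{iθ₃}=r₁+r₄e^{iθ₄} gives r₂ω₂e^{iθ₂}+r₃ω₃e^{iθ₃}=r₄ω₄e^{iθ₄}.
Eliminating the other unknown: ω₃ = r₂ω₂ sin(θ₄−θ₂) / [r₃ sin(θ₃−θ₄)].
Numerator sine = +0.99824; denominator sine = -0.98481.
Result = 0.0738·24.02·(+0.99824) / (0.1655·(-0.98481)) = -10.857 rad/s; magnitude 10.857 rad/s.

10.9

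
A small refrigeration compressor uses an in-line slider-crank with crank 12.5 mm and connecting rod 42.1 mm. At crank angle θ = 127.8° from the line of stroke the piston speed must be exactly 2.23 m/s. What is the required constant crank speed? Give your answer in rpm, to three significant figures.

For an in-line slider-crank, |v_piston| = rω|sinθ|·[1 + r cosθ/√(L² − r² sin²θ)].
With r = 0.0125 m, L = 0.0421 m, θ = 127.8°: the bracketed kinematic factor |dx/dθ| = 0.0080279 m.
ω = v/|dx/dθ| = 2.23/0.0080279 = 277.78 rad/s.
N = 60ω/(2π) = 2652.6 rpm.

2650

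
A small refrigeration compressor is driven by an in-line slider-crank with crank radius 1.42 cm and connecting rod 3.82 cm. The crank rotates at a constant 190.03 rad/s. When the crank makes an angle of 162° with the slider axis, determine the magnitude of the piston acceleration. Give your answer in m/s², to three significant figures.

ω = 190 rad/s
x(θ) = r cosθ + √(L² − r² sin²θ); with ω constant, a = ω²·d²x/dθ².
d²x/dθ² = −r cosθ − r²(cos2θ)/√u − r⁴ sin²2θ/(4u^{3/2}),  u = L² − r² sin²θ = 0.00143999 m².
Substituting r = 0.0142 m, L = 0.0382 m, θ = 162°: d²x/dθ² = +0.0091419 m.
a = ω²·d²x/dθ² = (190)²·(+0.0091419) = +330.13 m/s²;  |a| = 330.13 m/s².

330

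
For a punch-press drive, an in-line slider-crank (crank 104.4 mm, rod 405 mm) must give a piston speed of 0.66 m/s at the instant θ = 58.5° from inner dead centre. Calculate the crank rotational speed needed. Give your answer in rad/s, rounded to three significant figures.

For an in-line slider-crank, |v_piston| = rω|sinθ|·[1 + r cosθ/√(L² − r² sin²θ)].
With r = 0.1044 m, L = 0.405 m, θ = 58.5°: the bracketed kinematic factor |dx/dθ| = 0.10131 m.
ω = v/|dx/dθ| = 0.66/0.10131 = 6.5149 rad/s.

6.51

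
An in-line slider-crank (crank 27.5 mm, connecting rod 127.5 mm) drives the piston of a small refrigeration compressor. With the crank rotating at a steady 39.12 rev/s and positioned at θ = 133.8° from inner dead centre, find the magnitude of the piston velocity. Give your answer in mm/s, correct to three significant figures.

4140

ω = 2π·39.1 = 245.8 rad/s
For an in-line slider-crank, x = r cosθ + √(L² − r² sin²θ), so v = −rω sinθ·[1 + r cosθ/√(L² − r² sin²θ)].
With r = 0.0275 m, L = 0.1275 m, θ = 133.8°: √(L² − r² sin²θ) = 0.12595 m.
v = −0.0275·245.8·0.72176·[1 + 0.0275·-0.69214/0.12595] = -4.1414 m/s.
|v| = 4.1414 m/s = 4141.4 mm/s.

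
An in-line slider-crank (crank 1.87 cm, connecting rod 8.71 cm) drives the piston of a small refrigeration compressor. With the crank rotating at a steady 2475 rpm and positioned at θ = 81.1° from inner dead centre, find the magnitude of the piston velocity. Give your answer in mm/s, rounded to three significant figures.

ω = 2π·2475/60 = 259.2 rad/s
For an in-line slider-crank, x = r cosθ + √(L² − r² sin²θ), so v = −rω sinθ·[1 + r cosθ/√(L² − r² sin²θ)].
With r = 0.0187 m, L = 0.0871 m, θ = 81.1°: √(L² − r² sin²θ) = 0.085118 m.
v = −0.0187·259.2·0.98796·[1 + 0.0187·0.15471/0.085118] = -4.9511 m/s.
|v| = 4.9511 m/s = 4951.1 mm/s.

4950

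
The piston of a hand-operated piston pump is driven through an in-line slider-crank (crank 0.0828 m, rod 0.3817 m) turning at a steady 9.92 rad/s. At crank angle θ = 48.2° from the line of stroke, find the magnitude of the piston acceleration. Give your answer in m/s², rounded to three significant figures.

ω = 9.92 rad/s
x(θ) = r cosθ + √(L² − r² sin²θ); with ω constant, a = ω²·d²x/dθ².
d²x/dθ² = −r cosθ − r²(cos2θ)/√u − r⁴ sin²2θ/(4u^{3/2}),  u = L² − r² sin²θ = 0.141885 m².
Substituting r = 0.0828 m, L = 0.3817 m, θ = 48.2°: d²x/dθ² = -0.053377 m.
a = ω²·d²x/dθ² = (9.92)²·(-0.053377) = -5.2527 m/s²;  |a| = 5.2527 m/s².

5.25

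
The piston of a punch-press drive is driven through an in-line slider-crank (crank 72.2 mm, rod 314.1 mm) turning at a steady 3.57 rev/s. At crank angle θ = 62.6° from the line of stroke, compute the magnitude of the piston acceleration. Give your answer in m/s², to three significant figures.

11.9

ω = 2π·3.57 = 22.43 rad/s
x(θ) = r cosθ + √(L² − r² sin²θ); with ω constant, a = ω²·d²x/dθ².
d²x/dθ² = −r cosθ − r²(cos2θ)/√u − r⁴ sin²2θ/(4u^{3/2}),  u = L² − r² sin²θ = 0.09455 m².
Substituting r = 0.0722 m, L = 0.3141 m, θ = 62.6°: d²x/dθ² = -0.02361 m.
a = ω²·d²x/dθ² = (22.43)²·(-0.02361) = -11.879 m/s²;  |a| = 11.879 m/s².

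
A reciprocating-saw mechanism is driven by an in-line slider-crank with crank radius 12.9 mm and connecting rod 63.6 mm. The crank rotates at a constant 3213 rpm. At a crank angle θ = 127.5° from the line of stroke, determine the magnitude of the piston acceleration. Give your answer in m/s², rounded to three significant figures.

ω = 2π·3213/60 = 336.5 rad/s
x(θ) = r cosθ + √(L² − r² sin²θ); with ω constant, a = ω²·d²x/dθ².
d²x/dθ² = −r cosθ − r²(cos2θ)/√u − r⁴ sin²2θ/(4u^{3/2}),  u = L² − r² sin²θ = 0.00394022 m².
Substituting r = 0.0129 m, L = 0.0636 m, θ = 127.5°: d²x/dθ² = +0.0085131 m.
a = ω²·d²x/dθ² = (336.5)²·(+0.0085131) = +963.75 m/s²;  |a| = 963.75 m/s².

964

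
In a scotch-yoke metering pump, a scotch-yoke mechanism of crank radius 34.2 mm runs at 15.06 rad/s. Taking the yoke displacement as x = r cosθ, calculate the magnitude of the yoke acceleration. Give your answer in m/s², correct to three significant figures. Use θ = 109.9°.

2.64

ω = 15.06 rad/s
x = r cosθ ⇒ ẍ = −rω² cosθ (ω constant).
|a| = rω²|cosθ| = 0.0342·(15.06)²·|cos 109.9°| = 2.6402 m/s².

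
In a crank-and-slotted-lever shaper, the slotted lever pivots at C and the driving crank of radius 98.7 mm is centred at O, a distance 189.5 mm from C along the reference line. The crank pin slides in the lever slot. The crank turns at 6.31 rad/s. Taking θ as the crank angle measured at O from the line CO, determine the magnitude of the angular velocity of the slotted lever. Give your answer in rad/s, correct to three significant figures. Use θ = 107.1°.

0.772

ω = 6.31 rad/s
Crank pin A relative to C: A = (d + r cosθ, r sinθ); lever angle φ = atan2(r sinθ, d + r cosθ).
Differentiating tanφ: φ̇ = rω(d cosθ + r)/(d² + r² + 2dr cosθ).
d² + r² + 2dr cosθ = |CA|² = 0.0346527 m²;  d cosθ + r = +0.042979 m.
|ω_lever| = |0.0987·6.31·+0.042979| / 0.0346527 = 0.77245 rad/s.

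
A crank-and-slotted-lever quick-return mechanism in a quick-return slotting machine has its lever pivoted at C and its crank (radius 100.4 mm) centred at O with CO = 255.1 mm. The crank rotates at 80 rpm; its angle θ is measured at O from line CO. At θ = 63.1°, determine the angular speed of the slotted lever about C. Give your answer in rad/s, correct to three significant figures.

ω = 8.378 rad/s (from 80 rpm).
Crank pin A relative to C: A = (d + r cosθ, r sinθ); lever angle φ = atan2(r sinθ, d + r cosθ).
Differentiating tanφ: φ̇ = rω(d cosθ + r)/(d² + r² + 2dr cosθ).
d² + r² + 2dr cosθ = |CA|² = 0.0983317 m²;  d cosθ + r = +0.21582 m.
|ω_lever| = |0.1004·8.378·+0.21582| / 0.0983317 = 1.846 rad/s.

1.85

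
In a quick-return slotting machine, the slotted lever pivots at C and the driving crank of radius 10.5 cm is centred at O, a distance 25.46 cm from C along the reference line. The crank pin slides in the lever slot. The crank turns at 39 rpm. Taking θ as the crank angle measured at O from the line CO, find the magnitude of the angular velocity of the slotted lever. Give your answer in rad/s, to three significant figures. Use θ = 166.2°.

ω = 4.084 rad/s (from 39 rpm).
Crank pin A relative to C: A = (d + r cosθ, r sinθ); lever angle φ = atan2(r sinθ, d + r cosθ).
Differentiating tanφ: φ̇ = rω(d cosθ + r)/(d² + r² + 2dr cosθ).
d² + r² + 2dr cosθ = |CA|² = 0.0239235 m²;  d cosθ + r = -0.14225 m.
|ω_lever| = |0.105·4.084·-0.14225| / 0.0239235 = 2.5498 rad/s.

2.55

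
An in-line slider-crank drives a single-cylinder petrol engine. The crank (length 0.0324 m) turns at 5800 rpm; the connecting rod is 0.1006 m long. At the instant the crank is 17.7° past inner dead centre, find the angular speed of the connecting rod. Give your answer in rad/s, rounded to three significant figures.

187

ω = 607.4 rad/s (converted from 5800 rpm).
The rod makes angle φ with the slider axis where L sinφ = r sinθ; differentiating, L cosφ·φ̇ = r ω cosθ.
L cosφ = √(L² − r² sin²θ) = 0.10012 m.
|ω_rod| = r ω |cosθ| / √(L² − r² sin²θ) = 0.0324·607.4·0.95266/0.10012 = 187.26 rad/s.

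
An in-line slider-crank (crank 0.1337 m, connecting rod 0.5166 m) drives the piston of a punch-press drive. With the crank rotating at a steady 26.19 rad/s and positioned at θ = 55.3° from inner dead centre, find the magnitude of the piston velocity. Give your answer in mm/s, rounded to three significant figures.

ω = 26.19 rad/s
For an in-line slider-crank, x = r cosθ + √(L² − r² sin²θ), so v = −rω sinθ·[1 + r cosθ/√(L² − r² sin²θ)].
With r = 0.1337 m, L = 0.5166 m, θ = 55.3°: √(L² − r² sin²θ) = 0.50477 m.
v = −0.1337·26.19·0.82214·[1 + 0.1337·0.56928/0.50477] = -3.3129 m/s.
|v| = 3.3129 m/s = 3312.9 mm/s.

3310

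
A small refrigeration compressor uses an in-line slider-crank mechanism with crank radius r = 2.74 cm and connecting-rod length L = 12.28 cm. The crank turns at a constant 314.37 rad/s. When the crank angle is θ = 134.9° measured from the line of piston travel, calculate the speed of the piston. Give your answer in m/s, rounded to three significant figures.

5.13

ω = 314.4 rad/s
For an in-line slider-crank, x = r cosθ + √(L² − r² sin²θ), so v = −rω sinθ·[1 + r cosθ/√(L² − r² sin²θ)].
With r = 0.0274 m, L = 0.1228 m, θ = 134.9°: √(L² − r² sin²θ) = 0.12126 m.
v = −0.0274·314.4·0.70834·[1 + 0.0274·-0.70587/0.12126] = -5.1282 m/s.
|v| = 5.1282 m/s.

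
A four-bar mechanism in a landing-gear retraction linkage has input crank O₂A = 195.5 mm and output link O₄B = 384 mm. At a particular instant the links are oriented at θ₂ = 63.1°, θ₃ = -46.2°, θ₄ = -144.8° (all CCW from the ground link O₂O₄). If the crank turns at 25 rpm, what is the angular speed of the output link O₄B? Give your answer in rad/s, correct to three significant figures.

1.27

ω₂ = 2.618 rad/s (from 25 rpm).
Differentiating the loop-closure r₂e^{iθ₂}+r₃e^{iθ₃}=r₁+r₄e^{iθ₄} gives r₂ω₂e^{iθ₂}+r₃ω₃e^{iθ₃}=r₄ω₄e^{iθ₄}.
Eliminating the other unknown: ω₄ = r₂ω₂ sin(θ₂−θ₃) / [r₄ sin(θ₄−θ₃)].
Numerator sine = +0.94380; denominator sine = -0.98876.
Result = 0.1955·2.618·(+0.94380) / (0.384·(-0.98876)) = -1.2723 rad/s; magnitude 1.2723 rad/s.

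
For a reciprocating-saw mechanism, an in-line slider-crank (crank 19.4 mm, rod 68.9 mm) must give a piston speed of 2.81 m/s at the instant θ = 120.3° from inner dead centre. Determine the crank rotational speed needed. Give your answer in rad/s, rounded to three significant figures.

For an in-line slider-crank, |v_piston| = rω|sinθ|·[1 + r cosθ/√(L² − r² sin²θ)].
With r = 0.0194 m, L = 0.0689 m, θ = 120.3°: the bracketed kinematic factor |dx/dθ| = 0.014297 m.
ω = v/|dx/dθ| = 2.81/0.014297 = 196.55 rad/s.

197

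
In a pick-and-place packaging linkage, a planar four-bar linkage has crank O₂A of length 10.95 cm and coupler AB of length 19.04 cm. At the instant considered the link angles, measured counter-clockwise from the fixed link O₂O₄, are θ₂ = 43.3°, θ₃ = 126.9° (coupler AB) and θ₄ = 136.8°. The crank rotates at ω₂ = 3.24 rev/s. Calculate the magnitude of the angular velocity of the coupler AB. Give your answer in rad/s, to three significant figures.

68.0

ω₂ = 20.36 rad/s (from 3.24 rev/s).
Differentiating the loop-closure r₂e^{iθ₂}+r₃e^{iθ₃}=r₁+r₄e^{iθ₄} gives r₂ω₂e^{iθ₂}+r₃ω₃e^{iθ₃}=r₄ω₄e^{iθ₄}.
Eliminating the other unknown: ω₃ = r₂ω₂ sin(θ₄−θ₂) / [r₃ sin(θ₃−θ₄)].
Numerator sine = +0.99813; denominator sine = -0.17193.
Result = 0.1095·20.36·(+0.99813) / (0.1904·(-0.17193)) = -67.969 rad/s; magnitude 67.969 rad/s.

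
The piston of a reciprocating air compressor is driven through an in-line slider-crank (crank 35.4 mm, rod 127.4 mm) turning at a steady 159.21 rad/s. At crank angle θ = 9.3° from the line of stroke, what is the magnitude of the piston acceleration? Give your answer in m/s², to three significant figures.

1120

ω = 159.2 rad/s
x(θ) = r cosθ + √(L² − r² sin²θ); with ω constant, a = ω²·d²x/dθ².
d²x/dθ² = −r cosθ − r²(cos2θ)/√u − r⁴ sin²2θ/(4u^{3/2}),  u = L² − r² sin²θ = 0.016198 m².
Substituting r = 0.0354 m, L = 0.1274 m, θ = 9.3°: d²x/dθ² = -0.044286 m.
a = ω²·d²x/dθ² = (159.2)²·(-0.044286) = -1122.6 m/s²;  |a| = 1122.6 m/s².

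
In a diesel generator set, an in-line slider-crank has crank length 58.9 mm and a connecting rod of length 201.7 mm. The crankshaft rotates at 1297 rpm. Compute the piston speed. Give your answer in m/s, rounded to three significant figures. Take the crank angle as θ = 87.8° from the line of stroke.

8.09

ω = 2π·1297/60 = 135.8 rad/s
For an in-line slider-crank, x = r cosθ + √(L² − r² sin²θ), so v = −rω sinθ·[1 + r cosθ/√(L² − r² sin²θ)].
With r = 0.0589 m, L = 0.2017 m, θ = 87.8°: √(L² − r² sin²θ) = 0.19292 m.
v = −0.0589·135.8·0.99926·[1 + 0.0589·0.03839/0.19292] = -8.0877 m/s.
|v| = 8.0877 m/s.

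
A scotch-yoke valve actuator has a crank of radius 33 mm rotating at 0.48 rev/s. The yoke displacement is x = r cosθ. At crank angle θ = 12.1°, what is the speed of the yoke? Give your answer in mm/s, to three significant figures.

ω = 3.016 rad/s (from 0.48 rev/s).
x = r cosθ ⇒ ẋ = −rω sinθ.
|v| = rω|sinθ| = 0.033·3.016·|sin 12.1°| = 0.020862 m/s = 20.862 mm/s.

20.9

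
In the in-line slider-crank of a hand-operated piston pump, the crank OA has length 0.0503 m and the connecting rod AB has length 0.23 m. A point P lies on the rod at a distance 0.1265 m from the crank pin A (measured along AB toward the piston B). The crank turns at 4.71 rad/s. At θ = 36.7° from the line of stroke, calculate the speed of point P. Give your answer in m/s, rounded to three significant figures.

ω = 4.71 rad/s.  Crank-pin speed |V_A| = rω = 0.23691 m/s, perpendicular to OA.
Rod angle: sinφ = −(r/L) sinθ ⇒ φ = -7.510°; ω_rod = −rω cosθ/√(L²−r²sin²θ) = -0.83302 rad/s.
V_P = V_A + ω_rod × AP, with AP = 0.1265 m along the rod.
Components: V_Px = −rω sinθ − a·ω_rod·sinφ = -0.15536 m/s;  V_Py = rω cosθ + a·ω_rod·cosφ = +0.085478 m/s.
|V_P| = √(V_Px² + V_Py²) = 0.17732 m/s.

0.177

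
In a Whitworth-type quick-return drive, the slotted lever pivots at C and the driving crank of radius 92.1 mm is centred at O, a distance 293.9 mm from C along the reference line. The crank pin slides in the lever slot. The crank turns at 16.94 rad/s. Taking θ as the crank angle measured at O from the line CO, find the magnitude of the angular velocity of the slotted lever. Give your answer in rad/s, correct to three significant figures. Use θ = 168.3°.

ω = 16.94 rad/s
Crank pin A relative to C: A = (d + r cosθ, r sinθ); lever angle φ = atan2(r sinθ, d + r cosθ).
Differentiating tanφ: φ̇ = rω(d cosθ + r)/(d² + r² + 2dr cosθ).
d² + r² + 2dr cosθ = |CA|² = 0.041848 m²;  d cosθ + r = -0.19569 m.
|ω_lever| = |0.0921·16.94·-0.19569| / 0.041848 = 7.2958 rad/s.

7.30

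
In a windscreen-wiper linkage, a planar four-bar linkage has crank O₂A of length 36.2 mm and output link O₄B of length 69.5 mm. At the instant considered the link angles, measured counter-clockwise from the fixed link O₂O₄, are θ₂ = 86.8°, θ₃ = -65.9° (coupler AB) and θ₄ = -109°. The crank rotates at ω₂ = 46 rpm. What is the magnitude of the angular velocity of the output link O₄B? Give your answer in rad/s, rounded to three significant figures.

1.68

ω₂ = 4.817 rad/s (from 46 rpm).
Differentiating the loop-closure r₂e^{iθ₂}+r₃e^{iθ₃}=r₁+r₄e^{iθ₄} gives r₂ω₂e^{iθ₂}+r₃ω₃e^{iθ₃}=r₄ω₄e^{iθ₄}.
Eliminating the other unknown: ω₄ = r₂ω₂ sin(θ₂−θ₃) / [r₄ sin(θ₄−θ₃)].
Numerator sine = +0.45865; denominator sine = -0.68327.
Result = 0.0362·4.817·(+0.45865) / (0.0695·(-0.68327)) = -1.6842 rad/s; magnitude 1.6842 rad/s.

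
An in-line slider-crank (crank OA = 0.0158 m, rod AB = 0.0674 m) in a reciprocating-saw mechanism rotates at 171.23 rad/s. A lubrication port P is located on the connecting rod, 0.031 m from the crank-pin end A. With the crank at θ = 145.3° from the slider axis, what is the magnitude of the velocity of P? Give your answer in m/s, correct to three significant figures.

1.85

ω = 171.2 rad/s.  Crank-pin speed |V_A| = rω = 2.7054 m/s, perpendicular to OA.
Rod angle: sinφ = −(r/L) sinθ ⇒ φ = -7.669°; ω_rod = −rω cosθ/√(L²−r²sin²θ) = +33.299 rad/s.
V_P = V_A + ω_rod × AP, with AP = 0.031 m along the rod.
Components: V_Px = −rω sinθ − a·ω_rod·sinφ = -1.4024 m/s;  V_Py = rω cosθ + a·ω_rod·cosφ = -1.2012 m/s.
|V_P| = √(V_Px² + V_Py²) = 1.8465 m/s.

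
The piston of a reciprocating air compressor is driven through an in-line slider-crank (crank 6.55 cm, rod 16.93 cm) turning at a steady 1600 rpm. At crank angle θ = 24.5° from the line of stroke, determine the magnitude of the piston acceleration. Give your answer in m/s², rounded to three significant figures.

2160

ω = 2π·1600/60 = 167.6 rad/s
x(θ) = r cosθ + √(L² − r² sin²θ); with ω constant, a = ω²·d²x/dθ².
d²x/dθ² = −r cosθ − r²(cos2θ)/√u − r⁴ sin²2θ/(4u^{3/2}),  u = L² − r² sin²θ = 0.0279247 m².
Substituting r = 0.0655 m, L = 0.1693 m, θ = 24.5°: d²x/dθ² = -0.077008 m.
a = ω²·d²x/dθ² = (167.6)²·(-0.077008) = -2161.9 m/s²;  |a| = 2161.9 m/s².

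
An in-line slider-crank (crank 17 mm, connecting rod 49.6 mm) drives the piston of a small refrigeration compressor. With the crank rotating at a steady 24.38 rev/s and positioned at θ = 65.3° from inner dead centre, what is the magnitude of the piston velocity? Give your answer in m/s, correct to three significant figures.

ω = 2π·24.4 = 153.2 rad/s
For an in-line slider-crank, x = r cosθ + √(L² − r² sin²θ), so v = −rω sinθ·[1 + r cosθ/√(L² − r² sin²θ)].
With r = 0.017 m, L = 0.0496 m, θ = 65.3°: √(L² − r² sin²θ) = 0.047134 m.
v = −0.017·153.2·0.90851·[1 + 0.017·0.41787/0.047134] = -2.7224 m/s.
|v| = 2.7224 m/s.

2.72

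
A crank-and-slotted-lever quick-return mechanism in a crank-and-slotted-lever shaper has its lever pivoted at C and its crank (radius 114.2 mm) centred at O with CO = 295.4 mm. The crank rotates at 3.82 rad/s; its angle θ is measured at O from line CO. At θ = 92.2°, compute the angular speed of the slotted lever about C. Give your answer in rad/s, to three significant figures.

0.459

ω = 3.82 rad/s
Crank pin A relative to C: A = (d + r cosθ, r sinθ); lever angle φ = atan2(r sinθ, d + r cosθ).
Differentiating tanφ: φ̇ = rω(d cosθ + r)/(d² + r² + 2dr cosθ).
d² + r² + 2dr cosθ = |CA|² = 0.0977128 m²;  d cosθ + r = +0.10286 m.
|ω_lever| = |0.1142·3.82·+0.10286| / 0.0977128 = 0.45923 rad/s.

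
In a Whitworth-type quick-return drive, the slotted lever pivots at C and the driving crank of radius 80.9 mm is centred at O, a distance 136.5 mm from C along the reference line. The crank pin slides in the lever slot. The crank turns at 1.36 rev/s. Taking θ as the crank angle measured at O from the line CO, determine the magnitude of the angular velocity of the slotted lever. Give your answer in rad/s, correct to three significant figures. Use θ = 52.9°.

2.93

ω = 8.545 rad/s (from 1.36 rev/s).
Crank pin A relative to C: A = (d + r cosθ, r sinθ); lever angle φ = atan2(r sinθ, d + r cosθ).
Differentiating tanφ: φ̇ = rω(d cosθ + r)/(d² + r² + 2dr cosθ).
d² + r² + 2dr cosθ = |CA|² = 0.0384993 m²;  d cosθ + r = +0.16324 m.
|ω_lever| = |0.0809·8.545·+0.16324| / 0.0384993 = 2.9311 rad/s.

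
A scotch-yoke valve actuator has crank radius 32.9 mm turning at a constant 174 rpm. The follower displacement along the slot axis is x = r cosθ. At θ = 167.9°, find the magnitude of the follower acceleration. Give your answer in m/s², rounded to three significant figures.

ω = 18.22 rad/s (from 174 rpm).
x = r cosθ ⇒ ẍ = −rω² cosθ (ω constant).
|a| = rω²|cosθ| = 0.0329·(18.22)²·|cos 167.9°| = 10.681 m/s².

10.7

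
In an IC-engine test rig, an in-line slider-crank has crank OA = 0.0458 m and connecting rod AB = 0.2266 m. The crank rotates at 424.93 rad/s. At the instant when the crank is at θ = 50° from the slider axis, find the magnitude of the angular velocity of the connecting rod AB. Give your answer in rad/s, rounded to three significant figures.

ω = 424.9 rad/s
The rod makes angle φ with the slider axis where L sinφ = r sinθ; differentiating, L cosφ·φ̇ = r ω cosθ.
L cosφ = √(L² − r² sin²θ) = 0.22387 m.
|ω_rod| = r ω |cosθ| / √(L² − r² sin²θ) = 0.0458·424.9·0.64279/0.22387 = 55.88 rad/s.

55.9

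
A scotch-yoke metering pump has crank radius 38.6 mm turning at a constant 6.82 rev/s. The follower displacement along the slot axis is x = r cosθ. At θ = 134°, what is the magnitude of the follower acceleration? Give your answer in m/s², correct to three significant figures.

49.2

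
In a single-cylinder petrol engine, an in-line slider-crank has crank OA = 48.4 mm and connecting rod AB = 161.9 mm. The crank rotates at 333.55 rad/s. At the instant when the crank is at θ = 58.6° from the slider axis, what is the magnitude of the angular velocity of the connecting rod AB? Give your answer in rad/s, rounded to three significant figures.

53.7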